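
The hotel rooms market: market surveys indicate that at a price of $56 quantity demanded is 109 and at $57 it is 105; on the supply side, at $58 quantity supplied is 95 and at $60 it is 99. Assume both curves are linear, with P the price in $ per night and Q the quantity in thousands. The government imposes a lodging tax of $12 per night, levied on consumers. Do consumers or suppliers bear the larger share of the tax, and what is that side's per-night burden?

Demand slope: (105 − 109)/(57 − 56) = -4, so Qd = 333 − 4P.
Supply slope: (99 − 95)/(60 − 58) = 2, so Qs = 2P − 21.
Before the tax: set 333 − 4P = 2P − 21 → P* = $59, Q* = 97.
With the tax collected from consumers, demand (in seller-price terms) shifts: Qd = 333 − 4(P + 12).
Solving gives Q = 81 with consumers paying $63 and suppliers receiving $51 (the $12 wedge).
Per-night burden: consumers $4, suppliers $8.
Suppliers take the larger share because supply is less price-elastic here (demand slope 4 vs supply slope 2).
The less price-elastic side of the market bears the larger share of a per-unit tax.

Suppliers bear the larger share: $8 per night.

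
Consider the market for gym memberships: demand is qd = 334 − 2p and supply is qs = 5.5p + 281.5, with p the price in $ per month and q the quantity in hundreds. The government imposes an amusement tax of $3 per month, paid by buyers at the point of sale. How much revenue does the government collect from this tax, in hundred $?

Before the tax: set 334 − 2p = 5.5p + 281.5 → p* = $7, q* = 320.
With the tax collected from buyers, demand (in seller-price terms) shifts: qd = 334 − 2(p + 3).
New equilibrium: buyers pay $9.2, suppliers receive $6.2, q = 315.6. (Wedge: pb − ps = 3.)
Revenue = t · Q = 3 · 315.6 = $946.8.

Tax revenue = $946.8 hundred.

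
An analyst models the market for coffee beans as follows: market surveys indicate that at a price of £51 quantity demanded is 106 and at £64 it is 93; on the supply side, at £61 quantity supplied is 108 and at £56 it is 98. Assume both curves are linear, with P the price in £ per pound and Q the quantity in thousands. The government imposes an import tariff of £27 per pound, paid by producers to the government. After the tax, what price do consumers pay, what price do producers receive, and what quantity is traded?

Consumers pay £75; producers receive £48; quantity = 82.

Demand slope: (93 − 106)/(64 − 51) = -1, so Qd = 157 − P.
Supply slope: (98 − 108)/(56 − 61) = 2, so Qs = 2P − 14.
Without the tax, 157 − P = 2P − 14 gives 3P = 171, so P* = £57 and Q* = 100.
With the tax collected from producers, supply shifts: Qs = 2(P − 27) − 14.
Solving gives Q = 82 with consumers paying £75 and producers receiving £48 (the £27 wedge).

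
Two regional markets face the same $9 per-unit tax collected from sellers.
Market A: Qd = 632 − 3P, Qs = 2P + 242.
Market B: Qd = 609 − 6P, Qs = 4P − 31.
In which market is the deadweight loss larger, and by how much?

Market B, by $48.6.

Market A: pre-tax P* = $78, Q* = 398; post-tax Q = 387.2; deadweight loss = $48.6.
Market B: pre-tax P* = $64, Q* = 225; post-tax Q = 203.4; deadweight loss = $97.2.
Difference: $48.6 vs $97.2 → market B is larger by $48.6.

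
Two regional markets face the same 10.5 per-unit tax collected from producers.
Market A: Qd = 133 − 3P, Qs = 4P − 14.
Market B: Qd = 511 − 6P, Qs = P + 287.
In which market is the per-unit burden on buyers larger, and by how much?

Market A: pre-tax P* = 21, Q* = 70; post-tax Q = 52; per-unit burden on buyers = 6.
Market B: pre-tax P* = 32, Q* = 319; post-tax Q = 310; per-unit burden on buyers = 1.5.
Difference: 6 vs 1.5 → market A is larger by 4.5.

Market A, by 4.5.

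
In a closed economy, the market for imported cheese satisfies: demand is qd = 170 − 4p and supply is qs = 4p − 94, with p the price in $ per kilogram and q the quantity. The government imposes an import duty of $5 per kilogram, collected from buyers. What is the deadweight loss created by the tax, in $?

Deadweight loss = $25.

Without the tax, 170 − 4p = 4p − 94 gives 8p = 264, so p* = $33 and q* = 38.
With the tax collected from buyers, demand (in seller-price terms) shifts: qd = 170 − 4(p + 5).
New equilibrium: buyers pay $35.5, sellers receive $30.5, q = 28. (Wedge: pb − ps = 5.)
Quantity falls by |ΔQ| = |38 − 28| = 10.
DWL = ½ · t · |ΔQ| = ½ · 5 · 10 = $25.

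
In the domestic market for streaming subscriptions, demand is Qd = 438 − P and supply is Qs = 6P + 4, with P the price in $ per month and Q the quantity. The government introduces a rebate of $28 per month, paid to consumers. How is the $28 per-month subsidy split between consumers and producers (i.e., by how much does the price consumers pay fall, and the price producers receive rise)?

Without the subsidy, 438 − P = 6P + 4 gives 7P = 434, so P* = $62 and Q* = 376.
With a per-unit subsidy paid to consumers, each effectively pays P − 28, so demand becomes Qd = 438 − (P − 28).
Solving gives Q = 400 with consumers paying $38 and producers receiving $66 (the $28 wedge).
Gain to consumers: $24; to producers: $4. (They sum to $28.)

Consumers gain $24 per month; producers gain $4 per month.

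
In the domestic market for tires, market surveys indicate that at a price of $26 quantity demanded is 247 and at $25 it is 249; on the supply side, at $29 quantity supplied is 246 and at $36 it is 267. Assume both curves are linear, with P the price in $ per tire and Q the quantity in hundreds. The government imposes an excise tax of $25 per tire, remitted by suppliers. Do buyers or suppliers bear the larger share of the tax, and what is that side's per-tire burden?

Demand slope: (249 − 247)/(25 − 26) = -2, so Qd = 299 − 2P.
Supply slope: (267 − 246)/(36 − 29) = 3, so Qs = 3P + 159.
Before the tax: set 299 − 2P = 3P + 159 → P* = $28, Q* = 243.
With the tax collected from suppliers, supply shifts: Qs = 3(P − 25) + 159.
New equilibrium: buyers pay $43, suppliers receive $18, Q = 213. (Wedge: Pb − Ps = 25.)
Per-tire burden: buyers $15, suppliers $10.
Buyers take the larger share because demand is less price-elastic here (demand slope 2 vs supply slope 3).

Buyers bear the larger share: $15 per tire.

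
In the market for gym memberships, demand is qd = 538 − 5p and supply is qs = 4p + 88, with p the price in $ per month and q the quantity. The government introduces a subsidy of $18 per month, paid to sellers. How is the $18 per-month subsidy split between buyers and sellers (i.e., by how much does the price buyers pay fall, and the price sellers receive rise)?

Before the subsidy: set 538 − 5p = 4p + 88 → p* = $50, q* = 288.
With a per-unit subsidy paid to sellers, each receives p + 18 per unit sold, so supply becomes qs = 4(p + 18) + 88.
New equilibrium: buyers pay $42, sellers receive $60, q = 328. (Wedge: pb − ps = −18.)
Gain to buyers: $8; to sellers: $10. (They sum to $18.)

Buyers gain $8 per month; sellers gain $10 per month.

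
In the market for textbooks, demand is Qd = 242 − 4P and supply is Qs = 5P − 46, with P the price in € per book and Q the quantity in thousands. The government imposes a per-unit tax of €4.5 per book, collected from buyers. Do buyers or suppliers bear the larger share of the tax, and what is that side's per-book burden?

Before the tax: set 242 − 4P = 5P − 46 → P* = €32, Q* = 114.
With the tax collected from buyers, demand (in seller-price terms) shifts: Qd = 242 − 4(P + 4.5).
Solving gives Q = 104 with buyers paying €34.5 and suppliers receiving €30 (the €4.5 wedge).
Per-book burden: buyers €2.5, suppliers €2.
Buyers take the larger share because demand is less price-elastic here (demand slope 4 vs supply slope 5).

Buyers bear the larger share: €2.5 per book.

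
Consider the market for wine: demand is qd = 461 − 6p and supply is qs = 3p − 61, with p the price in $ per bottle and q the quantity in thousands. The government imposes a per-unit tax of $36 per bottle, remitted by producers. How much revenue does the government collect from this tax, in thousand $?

Tax revenue = $1476 thousand.

Without the tax, 461 − 6p = 3p − 61 gives 9p = 522, so p* = $58 and q* = 113.
With the tax collected from producers, supply shifts: qs = 3(p − 36) − 61.
Solving gives q = 41 with consumers paying $70 and producers receiving $34 (the $36 wedge).
Revenue = t · Q = 36 · 41 = $1476.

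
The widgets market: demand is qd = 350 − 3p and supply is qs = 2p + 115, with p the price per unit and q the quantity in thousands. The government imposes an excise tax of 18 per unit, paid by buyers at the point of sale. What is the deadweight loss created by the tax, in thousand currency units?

Deadweight loss = 194.4 thousand.

Without the tax, 350 − 3p = 2p + 115 gives 5p = 235, so p* = 47 and q* = 209.
With the tax collected from buyers, demand (in seller-price terms) shifts: qd = 350 − 3(p + 18).
Solving gives q = 187.4 with buyers paying 54.2 and suppliers receiving 36.2 (the 18 wedge).
Quantity falls by |ΔQ| = |209 − 187.4| = 21.6.
DWL = ½ · t · |ΔQ| = ½ · 18 · 21.6 = 194.4.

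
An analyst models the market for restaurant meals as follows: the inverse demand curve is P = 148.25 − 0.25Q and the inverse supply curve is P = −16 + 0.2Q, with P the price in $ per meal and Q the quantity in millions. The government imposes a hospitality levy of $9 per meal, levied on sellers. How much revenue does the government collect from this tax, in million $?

Tax revenue = $3105 million.

Rewrite in direct form: Qd = 593 − 4P and Qs = 5P + 80.
Without the tax, 593 − 4P = 5P + 80 gives 9P = 513, so P* = $57 and Q* = 365.
With the tax collected from sellers, supply shifts: Qs = 5(P − 9) + 80.
Solving gives Q = 345 with consumers paying $62 and sellers receiving $53 (the $9 wedge).
Revenue = t · Q = 9 · 345 = $3105.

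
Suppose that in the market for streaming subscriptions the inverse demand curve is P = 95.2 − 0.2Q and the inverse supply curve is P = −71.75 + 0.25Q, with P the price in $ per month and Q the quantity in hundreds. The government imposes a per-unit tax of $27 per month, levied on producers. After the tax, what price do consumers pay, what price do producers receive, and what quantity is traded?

Consumers pay $33; producers receive $6; quantity = 311.

Rewrite in direct form: Qd = 476 − 5P and Qs = 4P + 287.
Without the tax, 476 − 5P = 4P + 287 gives 9P = 189, so P* = $21 and Q* = 371.
With the tax collected from producers, supply shifts: Qs = 4(P − 27) + 287.
New equilibrium: consumers pay $33, producers receive $6, Q = 311. (Wedge: Pb − Ps = 27.)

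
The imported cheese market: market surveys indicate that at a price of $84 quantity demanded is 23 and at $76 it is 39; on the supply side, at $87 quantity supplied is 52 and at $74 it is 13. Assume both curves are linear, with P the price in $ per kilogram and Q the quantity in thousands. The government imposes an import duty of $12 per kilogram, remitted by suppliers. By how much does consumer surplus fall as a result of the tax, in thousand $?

Demand slope: (39 − 23)/(76 − 84) = -2, so Qd = 191 − 2P.
Supply slope: (13 − 52)/(74 − 87) = 3, so Qs = 3P − 209.
Without the tax, 191 − 2P = 3P − 209 gives 5P = 400, so P* = $80 and Q* = 31.
With the tax collected from suppliers, supply shifts: Qs = 3(P − 12) − 209.
Solving gives Q = 16.6 with consumers paying $87.2 and suppliers receiving $75.2 (the $12 wedge).
ΔCS is the trapezoid between Q = 16.6 and Q = 31 of height $7.2: ½ · (31 + 16.6) · 7.2 = $171.36.

Consumer surplus falls by $171.36 thousand.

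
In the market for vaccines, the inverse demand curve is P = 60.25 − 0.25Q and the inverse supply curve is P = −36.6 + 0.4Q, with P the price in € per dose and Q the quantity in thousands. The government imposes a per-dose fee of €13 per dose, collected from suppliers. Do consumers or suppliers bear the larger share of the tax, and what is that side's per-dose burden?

Inverting to Q(P) form: Qd = 241 − 4P; Qs = 2.5P + 91.5.
Without the tax, 241 − 4P = 2.5P + 91.5 gives 6.5P = 149.5, so P* = €23 and Q* = 149.
With the tax collected from suppliers, supply shifts: Qs = 2.5(P − 13) + 91.5.
Solving gives Q = 129 with consumers paying €28 and suppliers receiving €15 (the €13 wedge).
Per-dose burden: consumers €5, suppliers €8.
Suppliers take the larger share because supply is less price-elastic here (demand slope 4 vs supply slope 2.5).

Suppliers bear the larger share: €8 per dose.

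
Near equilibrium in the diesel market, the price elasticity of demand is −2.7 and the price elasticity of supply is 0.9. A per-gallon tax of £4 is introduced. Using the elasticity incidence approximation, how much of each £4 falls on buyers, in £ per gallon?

Incidence ratio: buyers' share ≈ εs / (εs + |εd|) = 0.9 / (0.9 + 2.7) = 0.25.
So buyers bear ≈ 0.25 × £4 = £1; sellers bear £3.

Buyers bear ≈ £1 per gallon.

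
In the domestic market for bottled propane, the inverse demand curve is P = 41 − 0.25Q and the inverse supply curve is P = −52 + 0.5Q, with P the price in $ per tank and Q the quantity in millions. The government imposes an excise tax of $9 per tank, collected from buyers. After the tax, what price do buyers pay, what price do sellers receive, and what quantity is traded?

Rewrite in direct form: Qd = 164 − 4P and Qs = 2P + 104.
Before the tax: set 164 − 4P = 2P + 104 → P* = $10, Q* = 124.
With the tax collected from buyers, demand (in seller-price terms) shifts: Qd = 164 − 4(P + 9).
Solving gives Q = 112 with buyers paying $13 and sellers receiving $4 (the $9 wedge).
The less price-elastic side of the market bears the larger share of a per-unit tax.

Buyers pay $13; sellers receive $4; quantity = 112.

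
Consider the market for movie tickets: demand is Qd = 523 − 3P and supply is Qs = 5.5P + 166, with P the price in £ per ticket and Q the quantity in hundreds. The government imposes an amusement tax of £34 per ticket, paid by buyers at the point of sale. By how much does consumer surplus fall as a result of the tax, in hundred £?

Before the tax: set 523 − 3P = 5.5P + 166 → P* = £42, Q* = 397.
With the tax collected from buyers, demand (in seller-price terms) shifts: Qd = 523 − 3(P + 34).
Solving gives Q = 331 with buyers paying £64 and producers receiving £30 (the £34 wedge).
ΔCS is the trapezoid between Q = 331 and Q = 397 of height £22: ½ · (397 + 331) · 22 = £8008.

Consumer surplus falls by £8008 hundred.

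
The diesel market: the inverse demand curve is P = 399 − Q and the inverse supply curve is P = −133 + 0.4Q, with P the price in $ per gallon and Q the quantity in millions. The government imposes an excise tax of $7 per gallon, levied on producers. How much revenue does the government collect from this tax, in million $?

Inverting to Q(P) form: Qd = 399 − P; Qs = 2.5P + 332.5.
Without the tax, 399 − P = 2.5P + 332.5 gives 3.5P = 66.5, so P* = $19 and Q* = 380.
With the tax collected from producers, supply shifts: Qs = 2.5(P − 7) + 332.5.
New equilibrium: buyers pay $24, producers receive $17, Q = 375. (Wedge: Pb − Ps = 7.)
Revenue = t · Q = 7 · 375 = $2625.

Tax revenue = $2625 million.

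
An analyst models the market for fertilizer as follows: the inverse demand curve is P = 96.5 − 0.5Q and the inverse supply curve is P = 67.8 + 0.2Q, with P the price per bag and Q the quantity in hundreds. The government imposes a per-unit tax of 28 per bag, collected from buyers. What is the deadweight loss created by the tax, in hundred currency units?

Inverting to Q(P) form: Qd = 193 − 2P; Qs = 5P − 339.
Before the tax: set 193 − 2P = 5P − 339 → P* = 76, Q* = 41.
With the tax collected from buyers, demand (in seller-price terms) shifts: Qd = 193 − 2(P + 28).
New equilibrium: buyers pay 96, sellers receive 68, Q = 1. (Wedge: Pb − Ps = 28.)
Quantity falls by |ΔQ| = |41 − 1| = 40.
DWL = ½ · t · |ΔQ| = ½ · 28 · 40 = 560.

Deadweight loss = 560 hundred.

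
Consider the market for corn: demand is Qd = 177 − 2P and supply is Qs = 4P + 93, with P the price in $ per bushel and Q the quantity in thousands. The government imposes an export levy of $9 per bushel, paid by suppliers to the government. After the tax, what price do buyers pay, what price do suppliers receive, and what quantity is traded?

Buyers pay $20; suppliers receive $11; quantity = 137.

Before the tax: set 177 − 2P = 4P + 93 → P* = $14, Q* = 149.
With the tax collected from suppliers, supply shifts: Qs = 4(P − 9) + 93.
Solving gives Q = 137 with buyers paying $20 and suppliers receiving $11 (the $9 wedge).
The less price-elastic side of the market bears the larger share of a per-unit tax.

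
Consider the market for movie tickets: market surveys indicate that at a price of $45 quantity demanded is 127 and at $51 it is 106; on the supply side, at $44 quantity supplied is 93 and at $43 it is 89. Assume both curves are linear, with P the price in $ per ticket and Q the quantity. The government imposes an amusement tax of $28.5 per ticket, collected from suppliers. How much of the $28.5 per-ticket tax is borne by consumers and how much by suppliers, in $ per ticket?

Consumers bear $15.2 per ticket; suppliers bear $13.3 per ticket.

Demand slope: (106 − 127)/(51 − 45) = -3.5, so Qd = 284.5 − 3.5P.
Supply slope: (89 − 93)/(43 − 44) = 4, so Qs = 4P − 83.
Without the tax, 284.5 − 3.5P = 4P − 83 gives 7.5P = 367.5, so P* = $49 and Q* = 113.
With the tax collected from suppliers, supply shifts: Qs = 4(P − 28.5) − 83.
Solving gives Q = 59.8 with consumers paying $64.2 and suppliers receiving $35.7 (the $28.5 wedge).
Burden on consumers: $15.2; on suppliers: $13.3. (They sum to $28.5.)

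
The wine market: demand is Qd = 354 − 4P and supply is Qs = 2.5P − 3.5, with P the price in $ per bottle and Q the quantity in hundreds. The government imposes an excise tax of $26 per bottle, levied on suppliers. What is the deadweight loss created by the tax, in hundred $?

Deadweight loss = $520 hundred.

Before the tax: set 354 − 4P = 2.5P − 3.5 → P* = $55, Q* = 134.
With the tax collected from suppliers, supply shifts: Qs = 2.5(P − 26) − 3.5.
Solving gives Q = 94 with consumers paying $65 and suppliers receiving $39 (the $26 wedge).
Quantity falls by |ΔQ| = |134 − 94| = 40.
DWL = ½ · t · |ΔQ| = ½ · 26 · 40 = $520.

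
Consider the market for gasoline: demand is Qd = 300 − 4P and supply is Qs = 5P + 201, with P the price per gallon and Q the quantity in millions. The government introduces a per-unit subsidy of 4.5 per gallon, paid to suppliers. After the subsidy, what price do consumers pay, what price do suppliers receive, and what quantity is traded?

Without the subsidy, 300 − 4P = 5P + 201 gives 9P = 99, so P* = 11 and Q* = 256.
With a per-unit subsidy paid to suppliers, each receives P + 4.5 per unit sold, so supply becomes Qs = 5(P + 4.5) + 201.
Solving gives Q = 266 with consumers paying 8.5 and suppliers receiving 13 (the 4.5 wedge).

Consumers pay 8.5; suppliers receive 13; quantity = 266.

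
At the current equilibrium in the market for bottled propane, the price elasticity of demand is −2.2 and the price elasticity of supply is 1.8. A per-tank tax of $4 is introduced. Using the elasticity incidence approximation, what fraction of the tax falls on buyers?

Buyers' share ≈ 0.45.

Incidence ratio: buyers' share ≈ εs / (εs + |εd|) = 1.8 / (1.8 + 2.2) = 0.45.
Supply is the less elastic side, so buyers bear the smaller share.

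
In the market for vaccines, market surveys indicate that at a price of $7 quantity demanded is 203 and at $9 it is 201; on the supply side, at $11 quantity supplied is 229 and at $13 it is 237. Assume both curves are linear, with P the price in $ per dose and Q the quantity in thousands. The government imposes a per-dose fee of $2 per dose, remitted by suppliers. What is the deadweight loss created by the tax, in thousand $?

Deadweight loss = $1.6 thousand.

Demand slope: (201 − 203)/(9 − 7) = -1, so Qd = 210 − P.
Supply slope: (237 − 229)/(13 − 11) = 4, so Qs = 4P + 185.
Before the tax: set 210 − P = 4P + 185 → P* = $5, Q* = 205.
With the tax collected from suppliers, supply shifts: Qs = 4(P − 2) + 185.
New equilibrium: consumers pay $6.6, suppliers receive $4.6, Q = 203.4. (Wedge: Pb − Ps = 2.)
Quantity falls by |ΔQ| = |205 − 203.4| = 1.6.
DWL = ½ · t · |ΔQ| = ½ · 2 · 1.6 = $1.6.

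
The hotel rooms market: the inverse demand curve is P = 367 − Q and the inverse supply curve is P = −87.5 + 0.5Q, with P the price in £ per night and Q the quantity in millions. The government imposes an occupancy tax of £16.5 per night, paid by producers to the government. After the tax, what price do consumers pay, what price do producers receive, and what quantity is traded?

Consumers pay £75; producers receive £58.5; quantity = 292.

Rewrite in direct form: Qd = 367 − P and Qs = 2P + 175.
Before the tax: set 367 − P = 2P + 175 → P* = £64, Q* = 303.
With the tax collected from producers, supply shifts: Qs = 2(P − 16.5) + 175.
New equilibrium: consumers pay £75, producers receive £58.5, Q = 292. (Wedge: Pb − Ps = 16.5.)
The less price-elastic side of the market bears the larger share of a per-unit tax.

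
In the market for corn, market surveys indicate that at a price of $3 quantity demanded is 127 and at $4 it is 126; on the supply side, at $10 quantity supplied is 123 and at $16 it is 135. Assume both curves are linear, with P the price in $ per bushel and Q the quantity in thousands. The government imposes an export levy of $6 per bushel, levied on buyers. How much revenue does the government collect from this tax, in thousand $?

Demand slope: (126 − 127)/(4 − 3) = -1, so Qd = 130 − P.
Supply slope: (135 − 123)/(16 − 10) = 2, so Qs = 2P + 103.
Before the tax: set 130 − P = 2P + 103 → P* = $9, Q* = 121.
With the tax collected from buyers, demand (in seller-price terms) shifts: Qd = 130 − (P + 6).
New equilibrium: buyers pay $13, producers receive $7, Q = 117. (Wedge: Pb − Ps = 6.)
Revenue = t · Q = 6 · 117 = $702.

Tax revenue = $702 thousand.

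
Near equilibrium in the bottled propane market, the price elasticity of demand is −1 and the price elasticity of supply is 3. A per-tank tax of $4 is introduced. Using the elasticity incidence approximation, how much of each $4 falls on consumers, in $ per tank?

Incidence ratio: consumers' share ≈ εs / (εs + |εd|) = 3 / (3 + 1) = 0.75.
So consumers bear ≈ 0.75 × $4 = $3; suppliers bear $1.

Consumers bear ≈ $3 per tank.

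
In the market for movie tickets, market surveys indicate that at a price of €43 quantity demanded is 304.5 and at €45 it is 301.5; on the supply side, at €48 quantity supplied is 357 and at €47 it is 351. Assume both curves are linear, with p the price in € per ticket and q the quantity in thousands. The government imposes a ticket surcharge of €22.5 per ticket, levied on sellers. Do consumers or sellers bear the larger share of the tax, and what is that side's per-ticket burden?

Demand slope: (301.5 − 304.5)/(45 − 43) = -1.5, so qd = 369 − 1.5p.
Supply slope: (351 − 357)/(47 − 48) = 6, so qs = 6p + 69.
Without the tax, 369 − 1.5p = 6p + 69 gives 7.5p = 300, so p* = €40 and q* = 309.
With the tax collected from sellers, supply shifts: qs = 6(p − 22.5) + 69.
Solving gives q = 282 with consumers paying €58 and sellers receiving €35.5 (the €22.5 wedge).
Per-ticket burden: consumers €18, sellers €4.5.
Consumers take the larger share because demand is less price-elastic here (demand slope 1.5 vs supply slope 6).
The less price-elastic side of the market bears the larger share of a per-unit tax.

Consumers bear the larger share: €18 per ticket.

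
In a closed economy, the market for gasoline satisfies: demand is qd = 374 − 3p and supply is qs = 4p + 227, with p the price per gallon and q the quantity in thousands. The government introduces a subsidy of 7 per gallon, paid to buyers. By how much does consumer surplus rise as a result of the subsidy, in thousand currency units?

Consumer surplus rises by 1268 thousand.

Without the subsidy, 374 − 3p = 4p + 227 gives 7p = 147, so p* = 21 and q* = 311.
With a per-unit subsidy paid to buyers, each effectively pays p − 7, so demand becomes qd = 374 − 3(p − 7).
Solving gives q = 323 with buyers paying 17 and suppliers receiving 24 (the 7 wedge).
ΔCS is the trapezoid between Q = 323 and Q = 311 of height 4: ½ · (311 + 323) · 4 = 1268.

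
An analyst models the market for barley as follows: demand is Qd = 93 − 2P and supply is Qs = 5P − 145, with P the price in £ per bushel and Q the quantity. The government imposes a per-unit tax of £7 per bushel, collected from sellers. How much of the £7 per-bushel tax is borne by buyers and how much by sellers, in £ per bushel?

Before the tax: set 93 − 2P = 5P − 145 → P* = £34, Q* = 25.
With the tax collected from sellers, supply shifts: Qs = 5(P − 7) − 145.
Solving gives Q = 15 with buyers paying £39 and sellers receiving £32 (the £7 wedge).
Burden on buyers: £5; on sellers: £2. (They sum to £7.)
The less price-elastic side of the market bears the larger share of a per-unit tax.

Buyers bear £5 per bushel; sellers bear £2 per bushel.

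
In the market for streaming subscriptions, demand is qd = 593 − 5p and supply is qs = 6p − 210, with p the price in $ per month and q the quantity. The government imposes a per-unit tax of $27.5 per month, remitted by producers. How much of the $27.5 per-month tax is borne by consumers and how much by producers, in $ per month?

Consumers bear $15 per month; producers bear $12.5 per month.

Without the tax, 593 − 5p = 6p − 210 gives 11p = 803, so p* = $73 and q* = 228.
With the tax collected from producers, supply shifts: qs = 6(p − 27.5) − 210.
New equilibrium: consumers pay $88, producers receive $60.5, q = 153. (Wedge: pb − ps = 27.5.)
Burden on consumers: $15; on producers: $12.5. (They sum to $27.5.)
The less price-elastic side of the market bears the larger share of a per-unit tax.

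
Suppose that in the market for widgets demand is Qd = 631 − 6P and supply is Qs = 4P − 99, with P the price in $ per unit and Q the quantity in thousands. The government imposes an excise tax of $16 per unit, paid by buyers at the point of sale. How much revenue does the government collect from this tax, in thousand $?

Before the tax: set 631 − 6P = 4P − 99 → P* = $73, Q* = 193.
With the tax collected from buyers, demand (in seller-price terms) shifts: Qd = 631 − 6(P + 16).
Solving gives Q = 154.6 with buyers paying $79.4 and suppliers receiving $63.4 (the $16 wedge).
Revenue = t · Q = 16 · 154.6 = $2473.6.

Tax revenue = $2473.6 thousand.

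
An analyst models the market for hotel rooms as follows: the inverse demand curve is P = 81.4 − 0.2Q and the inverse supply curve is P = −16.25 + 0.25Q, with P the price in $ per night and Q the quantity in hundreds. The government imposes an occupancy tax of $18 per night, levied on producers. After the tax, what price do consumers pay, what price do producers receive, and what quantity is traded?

Rewrite in direct form: Qd = 407 − 5P and Qs = 4P + 65.
Before the tax: set 407 − 5P = 4P + 65 → P* = $38, Q* = 217.
With the tax collected from producers, supply shifts: Qs = 4(P − 18) + 65.
Solving gives Q = 177 with consumers paying $46 and producers receiving $28 (the $18 wedge).
The less price-elastic side of the market bears the larger share of a per-unit tax.

Consumers pay $46; producers receive $28; quantity = 177.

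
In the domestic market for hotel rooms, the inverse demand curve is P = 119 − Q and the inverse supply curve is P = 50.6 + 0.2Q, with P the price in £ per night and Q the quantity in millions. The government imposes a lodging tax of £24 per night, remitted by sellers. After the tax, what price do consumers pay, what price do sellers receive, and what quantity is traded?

Inverting to Q(P) form: Qd = 119 − P; Qs = 5P − 253.
Before the tax: set 119 − P = 5P − 253 → P* = £62, Q* = 57.
With the tax collected from sellers, supply shifts: Qs = 5(P − 24) − 253.
Solving gives Q = 37 with consumers paying £82 and sellers receiving £58 (the £24 wedge).
The less price-elastic side of the market bears the larger share of a per-unit tax.

Consumers pay £82; sellers receive £58; quantity = 37.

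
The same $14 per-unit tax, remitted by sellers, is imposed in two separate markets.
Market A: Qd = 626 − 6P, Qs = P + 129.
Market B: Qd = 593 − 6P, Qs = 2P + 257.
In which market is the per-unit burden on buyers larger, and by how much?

Market B, by $1.5.

Market A: pre-tax P* = $71, Q* = 200; post-tax Q = 188; per-unit burden on buyers = $2.
Market B: pre-tax P* = $42, Q* = 341; post-tax Q = 320; per-unit burden on buyers = $3.5.
Difference: $2 vs $3.5 → market B is larger by $1.5.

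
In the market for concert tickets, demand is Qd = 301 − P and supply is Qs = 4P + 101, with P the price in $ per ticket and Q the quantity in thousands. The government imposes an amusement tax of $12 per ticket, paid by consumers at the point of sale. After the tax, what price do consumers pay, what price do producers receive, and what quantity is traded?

Before the tax: set 301 − P = 4P + 101 → P* = $40, Q* = 261.
With the tax collected from consumers, demand (in seller-price terms) shifts: Qd = 301 − (P + 12).
New equilibrium: consumers pay $49.6, producers receive $37.6, Q = 251.4. (Wedge: Pb − Ps = 12.)
The less price-elastic side of the market bears the larger share of a per-unit tax.

Consumers pay $49.6; producers receive $37.6; quantity = 251.4.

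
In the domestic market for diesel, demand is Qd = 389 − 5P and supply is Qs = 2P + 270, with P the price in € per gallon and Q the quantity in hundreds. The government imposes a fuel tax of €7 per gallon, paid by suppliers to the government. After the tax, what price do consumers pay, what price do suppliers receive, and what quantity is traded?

Before the tax: set 389 − 5P = 2P + 270 → P* = €17, Q* = 304.
With the tax collected from suppliers, supply shifts: Qs = 2(P − 7) + 270.
Solving gives Q = 294 with consumers paying €19 and suppliers receiving €12 (the €7 wedge).
The less price-elastic side of the market bears the larger share of a per-unit tax.

Consumers pay €19; suppliers receive €12; quantity = 294.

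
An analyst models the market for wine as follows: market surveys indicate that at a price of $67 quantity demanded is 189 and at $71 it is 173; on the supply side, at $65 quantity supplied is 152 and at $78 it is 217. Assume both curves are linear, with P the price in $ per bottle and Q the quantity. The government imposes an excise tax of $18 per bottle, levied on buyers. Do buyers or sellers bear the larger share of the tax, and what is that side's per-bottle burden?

Buyers bear the larger share: $10 per bottle.

Demand slope: (173 − 189)/(71 − 67) = -4, so Qd = 457 − 4P.
Supply slope: (217 − 152)/(78 − 65) = 5, so Qs = 5P − 173.
Before the tax: set 457 − 4P = 5P − 173 → P* = $70, Q* = 177.
With the tax collected from buyers, demand (in seller-price terms) shifts: Qd = 457 − 4(P + 18).
Solving gives Q = 137 with buyers paying $80 and sellers receiving $62 (the $18 wedge).
Per-bottle burden: buyers $10, sellers $8.
Buyers take the larger share because demand is less price-elastic here (demand slope 4 vs supply slope 5).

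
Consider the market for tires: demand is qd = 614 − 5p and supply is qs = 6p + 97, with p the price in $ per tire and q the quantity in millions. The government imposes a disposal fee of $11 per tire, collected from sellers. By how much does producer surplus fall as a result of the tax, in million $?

Producer surplus falls by $1820 million.

Without the tax, 614 − 5p = 6p + 97 gives 11p = 517, so p* = $47 and q* = 379.
With the tax collected from sellers, supply shifts: qs = 6(p − 11) + 97.
New equilibrium: buyers pay $53, sellers receive $42, q = 349. (Wedge: pb − ps = 11.)
ΔPS is the trapezoid between Q = 349 and Q = 379 of height $5: ½ · (379 + 349) · 5 = $1820.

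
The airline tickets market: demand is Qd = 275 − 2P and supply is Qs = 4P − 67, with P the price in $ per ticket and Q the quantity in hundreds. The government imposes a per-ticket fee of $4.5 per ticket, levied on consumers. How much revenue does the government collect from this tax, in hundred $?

Before the tax: set 275 − 2P = 4P − 67 → P* = $57, Q* = 161.
With the tax collected from consumers, demand (in seller-price terms) shifts: Qd = 275 − 2(P + 4.5).
New equilibrium: consumers pay $60, sellers receive $55.5, Q = 155. (Wedge: Pb − Ps = 4.5.)
Revenue = t · Q = 4.5 · 155 = $697.5.

Tax revenue = $697.5 hundred.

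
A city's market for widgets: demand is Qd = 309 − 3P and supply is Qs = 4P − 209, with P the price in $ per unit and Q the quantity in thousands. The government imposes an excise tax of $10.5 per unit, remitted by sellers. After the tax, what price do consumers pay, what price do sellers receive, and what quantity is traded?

Consumers pay $80; sellers receive $69.5; quantity = 69.

Before the tax: set 309 − 3P = 4P − 209 → P* = $74, Q* = 87.
With the tax collected from sellers, supply shifts: Qs = 4(P − 10.5) − 209.
New equilibrium: consumers pay $80, sellers receive $69.5, Q = 69. (Wedge: Pb − Ps = 10.5.)
The less price-elastic side of the market bears the larger share of a per-unit tax.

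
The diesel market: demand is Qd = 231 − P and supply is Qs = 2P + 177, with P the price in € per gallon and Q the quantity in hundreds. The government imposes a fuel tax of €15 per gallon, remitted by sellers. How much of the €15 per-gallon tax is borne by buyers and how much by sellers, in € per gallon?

Buyers bear €10 per gallon; sellers bear €5 per gallon.

Without the tax, 231 − P = 2P + 177 gives 3P = 54, so P* = €18 and Q* = 213.
With the tax collected from sellers, supply shifts: Qs = 2(P − 15) + 177.
Solving gives Q = 203 with buyers paying €28 and sellers receiving €13 (the €15 wedge).
Burden on buyers: €10; on sellers: €5. (They sum to €15.)
The less price-elastic side of the market bears the larger share of a per-unit tax.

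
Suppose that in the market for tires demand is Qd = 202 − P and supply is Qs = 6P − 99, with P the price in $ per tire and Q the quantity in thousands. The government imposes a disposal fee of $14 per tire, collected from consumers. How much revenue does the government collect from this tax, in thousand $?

Tax revenue = $2058 thousand.

Before the tax: set 202 − P = 6P − 99 → P* = $43, Q* = 159.
With the tax collected from consumers, demand (in seller-price terms) shifts: Qd = 202 − (P + 14).
New equilibrium: consumers pay $55, sellers receive $41, Q = 147. (Wedge: Pb − Ps = 14.)
Revenue = t · Q = 14 · 147 = $2058.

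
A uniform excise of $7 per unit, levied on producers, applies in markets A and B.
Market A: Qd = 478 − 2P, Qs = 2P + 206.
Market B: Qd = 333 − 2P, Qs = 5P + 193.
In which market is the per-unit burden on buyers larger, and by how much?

Market A: pre-tax P* = $68, Q* = 342; post-tax Q = 335; per-unit burden on buyers = $3.5.
Market B: pre-tax P* = $20, Q* = 293; post-tax Q = 283; per-unit burden on buyers = $5.
Difference: $3.5 vs $5 → market B is larger by $1.5.

Market B, by $1.5.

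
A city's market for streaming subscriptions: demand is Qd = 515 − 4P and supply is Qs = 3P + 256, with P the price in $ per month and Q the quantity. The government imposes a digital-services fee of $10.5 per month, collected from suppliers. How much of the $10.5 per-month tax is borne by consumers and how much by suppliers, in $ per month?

Without the tax, 515 − 4P = 3P + 256 gives 7P = 259, so P* = $37 and Q* = 367.
With the tax collected from suppliers, supply shifts: Qs = 3(P − 10.5) + 256.
Solving gives Q = 349 with consumers paying $41.5 and suppliers receiving $31 (the $10.5 wedge).
Burden on consumers: $4.5; on suppliers: $6. (They sum to $10.5.)

Consumers bear $4.5 per month; suppliers bear $6 per month.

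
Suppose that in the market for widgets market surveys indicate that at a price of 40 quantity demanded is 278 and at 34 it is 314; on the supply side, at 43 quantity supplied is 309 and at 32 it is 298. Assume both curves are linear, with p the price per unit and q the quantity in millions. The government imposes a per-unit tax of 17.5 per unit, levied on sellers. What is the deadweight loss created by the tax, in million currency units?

Demand slope: (314 − 278)/(34 − 40) = -6, so qd = 518 − 6p.
Supply slope: (298 − 309)/(32 − 43) = 1, so qs = p + 266.
Before the tax: set 518 − 6p = p + 266 → p* = 36, q* = 302.
With the tax collected from sellers, supply shifts: qs = (p − 17.5) + 266.
Solving gives q = 287 with consumers paying 38.5 and sellers receiving 21 (the 17.5 wedge).
Quantity falls by |ΔQ| = |302 − 287| = 15.
DWL = ½ · t · |ΔQ| = ½ · 17.5 · 15 = 131.25.

Deadweight loss = 131.25 million.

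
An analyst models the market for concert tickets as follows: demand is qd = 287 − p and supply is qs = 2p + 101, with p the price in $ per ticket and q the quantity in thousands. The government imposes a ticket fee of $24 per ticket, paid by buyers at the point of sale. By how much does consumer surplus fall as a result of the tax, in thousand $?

Before the tax: set 287 − p = 2p + 101 → p* = $62, q* = 225.
With the tax collected from buyers, demand (in seller-price terms) shifts: qd = 287 − (p + 24).
Solving gives q = 209 with buyers paying $78 and sellers receiving $54 (the $24 wedge).
ΔCS is the trapezoid between Q = 209 and Q = 225 of height $16: ½ · (225 + 209) · 16 = $3472.

Consumer surplus falls by $3472 thousand.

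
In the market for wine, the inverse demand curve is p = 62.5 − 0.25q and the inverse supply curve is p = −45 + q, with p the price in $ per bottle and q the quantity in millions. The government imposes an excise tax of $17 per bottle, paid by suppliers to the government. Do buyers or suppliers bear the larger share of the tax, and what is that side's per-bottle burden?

Rewrite in direct form: qd = 250 − 4p and qs = p + 45.
Before the tax: set 250 − 4p = p + 45 → p* = $41, q* = 86.
With the tax collected from suppliers, supply shifts: qs = (p − 17) + 45.
Solving gives q = 72.4 with buyers paying $44.4 and suppliers receiving $27.4 (the $17 wedge).
Per-bottle burden: buyers $3.4, suppliers $13.6.
Suppliers take the larger share because supply is less price-elastic here (demand slope 4 vs supply slope 1).
The less price-elastic side of the market bears the larger share of a per-unit tax.

Suppliers bear the larger share: $13.6 per bottle.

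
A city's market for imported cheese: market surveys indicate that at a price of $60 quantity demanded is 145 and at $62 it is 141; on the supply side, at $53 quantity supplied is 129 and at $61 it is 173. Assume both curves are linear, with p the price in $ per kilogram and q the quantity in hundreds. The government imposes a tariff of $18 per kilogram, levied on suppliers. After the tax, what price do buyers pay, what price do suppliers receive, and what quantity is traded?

Buyers pay $70.2; suppliers receive $52.2; quantity = 124.6.

Demand slope: (141 − 145)/(62 − 60) = -2, so qd = 265 − 2p.
Supply slope: (173 − 129)/(61 − 53) = 5.5, so qs = 5.5p − 162.5.
Before the tax: set 265 − 2p = 5.5p − 162.5 → p* = $57, q* = 151.
With the tax collected from suppliers, supply shifts: qs = 5.5(p − 18) − 162.5.
Solving gives q = 124.6 with buyers paying $70.2 and suppliers receiving $52.2 (the $18 wedge).
The less price-elastic side of the market bears the larger share of a per-unit tax.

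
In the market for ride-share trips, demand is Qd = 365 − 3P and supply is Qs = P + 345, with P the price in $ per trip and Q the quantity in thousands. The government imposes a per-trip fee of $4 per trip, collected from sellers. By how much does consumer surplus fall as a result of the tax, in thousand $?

Before the tax: set 365 − 3P = P + 345 → P* = $5, Q* = 350.
With the tax collected from sellers, supply shifts: Qs = (P − 4) + 345.
New equilibrium: buyers pay $6, sellers receive $2, Q = 347. (Wedge: Pb − Ps = 4.)
ΔCS is the trapezoid between Q = 347 and Q = 350 of height $1: ½ · (350 + 347) · 1 = $348.5.

Consumer surplus falls by $348.5 thousand.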